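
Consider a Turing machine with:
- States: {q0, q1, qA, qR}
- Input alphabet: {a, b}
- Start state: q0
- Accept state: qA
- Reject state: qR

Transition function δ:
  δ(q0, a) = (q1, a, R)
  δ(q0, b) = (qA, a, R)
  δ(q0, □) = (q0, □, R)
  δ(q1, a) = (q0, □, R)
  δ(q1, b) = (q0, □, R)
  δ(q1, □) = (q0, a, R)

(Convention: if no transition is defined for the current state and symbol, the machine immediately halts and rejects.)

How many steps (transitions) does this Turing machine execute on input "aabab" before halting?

Execution trace:
Initial: [q0]aabab
Step 1: δ(q0, a) = (q1, a, R) → a[q1]abab
Step 2: δ(q1, a) = (q0, □, R) → a□[q0]bab
Step 3: δ(q0, b) = (qA, a, R) → a□a[qA]ab

The machine reaches the accept state qA and halts.

The machine executed 3 steps before halting.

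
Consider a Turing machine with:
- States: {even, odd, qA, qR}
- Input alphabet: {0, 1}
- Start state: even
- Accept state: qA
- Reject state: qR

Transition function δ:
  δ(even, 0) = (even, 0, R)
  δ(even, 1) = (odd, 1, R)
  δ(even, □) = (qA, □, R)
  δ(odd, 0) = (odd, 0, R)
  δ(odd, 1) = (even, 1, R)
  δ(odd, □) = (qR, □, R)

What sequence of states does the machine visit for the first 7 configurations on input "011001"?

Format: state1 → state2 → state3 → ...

Execution trace:
Initial: [even]011001
Step 1: δ(even, 0) = (even, 0, R) → 0[even]11001
Step 2: δ(even, 1) = (odd, 1, R) → 01[odd]1001
Step 3: δ(odd, 1) = (even, 1, R) → 011[even]001
Step 4: δ(even, 0) = (even, 0, R) → 0110[even]01
Step 5: δ(even, 0) = (even, 0, R) → 01100[even]1
Step 6: δ(even, 1) = (odd, 1, R) → 011001[odd]□

State sequence: even → even → odd → even → even → even → odd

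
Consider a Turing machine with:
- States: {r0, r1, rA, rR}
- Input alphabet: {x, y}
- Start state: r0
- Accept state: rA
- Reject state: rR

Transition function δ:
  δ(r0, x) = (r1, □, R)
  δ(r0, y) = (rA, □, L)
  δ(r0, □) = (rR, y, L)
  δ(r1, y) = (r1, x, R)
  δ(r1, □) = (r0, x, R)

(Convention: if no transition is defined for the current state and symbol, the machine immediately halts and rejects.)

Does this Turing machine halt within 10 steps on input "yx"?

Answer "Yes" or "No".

Execution trace:
Initial: [r0]yx
Step 1: δ(r0, y) = (rA, □, L) → [rA]□□x

The machine reaches the accept state rA and halts.
The machine halted after 1 step (within the 10-step bound).

Answer: Yes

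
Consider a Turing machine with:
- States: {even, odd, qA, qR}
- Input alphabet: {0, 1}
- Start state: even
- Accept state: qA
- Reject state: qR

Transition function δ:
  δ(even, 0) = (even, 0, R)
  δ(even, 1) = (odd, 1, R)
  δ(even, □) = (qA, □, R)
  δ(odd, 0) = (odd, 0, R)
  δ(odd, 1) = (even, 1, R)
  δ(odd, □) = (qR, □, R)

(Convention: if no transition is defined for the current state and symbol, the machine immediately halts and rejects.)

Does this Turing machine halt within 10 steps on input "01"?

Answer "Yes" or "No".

Execution trace:
Initial: [even]01
Step 1: δ(even, 0) = (even, 0, R) → 0[even]1
Step 2: δ(even, 1) = (odd, 1, R) → 01[odd]□
Step 3: δ(odd, □) = (qR, □, R) → 01□[qR]□

The machine reaches the reject state qR and halts.
The machine halted after 3 steps (within the 10-step bound).

Answer: Yes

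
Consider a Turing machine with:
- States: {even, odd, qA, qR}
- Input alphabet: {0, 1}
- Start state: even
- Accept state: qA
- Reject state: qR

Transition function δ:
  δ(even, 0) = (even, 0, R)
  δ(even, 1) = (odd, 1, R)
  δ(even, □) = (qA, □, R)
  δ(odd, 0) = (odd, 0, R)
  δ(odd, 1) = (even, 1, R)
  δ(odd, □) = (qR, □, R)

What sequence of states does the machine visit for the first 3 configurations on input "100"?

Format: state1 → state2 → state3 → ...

Execution trace:
Initial: [even]100
Step 1: δ(even, 1) = (odd, 1, R) → 1[odd]00
Step 2: δ(odd, 0) = (odd, 0, R) → 10[odd]0

State sequence: even → odd → odd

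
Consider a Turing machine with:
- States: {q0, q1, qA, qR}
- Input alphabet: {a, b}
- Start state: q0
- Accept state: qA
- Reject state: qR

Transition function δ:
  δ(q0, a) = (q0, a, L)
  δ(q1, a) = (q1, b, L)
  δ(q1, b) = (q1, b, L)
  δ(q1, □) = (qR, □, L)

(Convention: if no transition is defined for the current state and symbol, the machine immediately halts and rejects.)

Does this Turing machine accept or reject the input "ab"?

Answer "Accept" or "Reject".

Execution trace:
Initial: [q0]ab
Step 1: δ(q0, a) = (q0, a, L) → [q0]□ab

No transition is defined for δ(q0, □). By convention the machine halts and rejects.

Answer: Reject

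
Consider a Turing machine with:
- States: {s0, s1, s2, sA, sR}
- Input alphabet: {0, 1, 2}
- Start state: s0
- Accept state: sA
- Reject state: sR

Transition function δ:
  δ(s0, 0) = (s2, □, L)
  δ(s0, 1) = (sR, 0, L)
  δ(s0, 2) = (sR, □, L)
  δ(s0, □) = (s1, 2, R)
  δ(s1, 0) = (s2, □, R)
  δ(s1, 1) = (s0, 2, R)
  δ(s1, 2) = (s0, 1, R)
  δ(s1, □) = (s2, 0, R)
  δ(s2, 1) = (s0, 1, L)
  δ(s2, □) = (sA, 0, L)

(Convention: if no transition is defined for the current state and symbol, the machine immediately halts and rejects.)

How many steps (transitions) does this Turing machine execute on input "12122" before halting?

Execution trace:
Initial: [s0]12122
Step 1: δ(s0, 1) = (sR, 0, L) → [sR]□02122

The machine reaches the reject state sR and halts.

The machine executed 1 step before halting.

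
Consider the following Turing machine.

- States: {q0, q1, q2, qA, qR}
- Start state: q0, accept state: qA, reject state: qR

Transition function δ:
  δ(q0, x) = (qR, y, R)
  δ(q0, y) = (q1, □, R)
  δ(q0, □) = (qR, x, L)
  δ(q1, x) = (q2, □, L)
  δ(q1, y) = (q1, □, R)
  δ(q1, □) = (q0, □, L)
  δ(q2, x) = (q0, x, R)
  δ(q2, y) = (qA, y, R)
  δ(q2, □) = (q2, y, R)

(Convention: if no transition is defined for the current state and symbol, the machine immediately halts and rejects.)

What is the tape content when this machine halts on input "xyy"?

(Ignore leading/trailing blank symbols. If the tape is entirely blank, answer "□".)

Execution trace:
Initial: [q0]xyy
Step 1: δ(q0, x) = (qR, y, R) → y[qR]yy

The machine reaches the reject state qR and halts.

Final tape (ignoring leading/trailing blanks): yyy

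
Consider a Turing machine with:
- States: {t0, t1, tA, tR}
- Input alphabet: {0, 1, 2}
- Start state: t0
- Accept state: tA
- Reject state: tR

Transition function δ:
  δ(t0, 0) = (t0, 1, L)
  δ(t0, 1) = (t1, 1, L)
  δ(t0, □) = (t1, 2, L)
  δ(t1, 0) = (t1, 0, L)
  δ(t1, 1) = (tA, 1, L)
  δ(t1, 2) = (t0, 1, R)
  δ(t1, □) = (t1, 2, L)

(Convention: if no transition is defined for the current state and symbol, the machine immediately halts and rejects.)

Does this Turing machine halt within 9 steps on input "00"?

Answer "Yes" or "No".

Execution trace:
Initial: [t0]00
Step 1: δ(t0, 0) = (t0, 1, L) → [t0]□10
Step 2: δ(t0, □) = (t1, 2, L) → [t1]□210
Step 3: δ(t1, □) = (t1, 2, L) → [t1]□2210
Step 4: δ(t1, □) = (t1, 2, L) → [t1]□22210
Step 5: δ(t1, □) = (t1, 2, L) → [t1]□222210
Step 6: δ(t1, □) = (t1, 2, L) → [t1]□2222210
Step 7: δ(t1, □) = (t1, 2, L) → [t1]□22222210
Step 8: δ(t1, □) = (t1, 2, L) → [t1]□222222210
Step 9: δ(t1, □) = (t1, 2, L) → [t1]□2222222210

The machine has not reached a halting state after 9 steps.
The machine did not halt within the 9-step bound.

Answer: No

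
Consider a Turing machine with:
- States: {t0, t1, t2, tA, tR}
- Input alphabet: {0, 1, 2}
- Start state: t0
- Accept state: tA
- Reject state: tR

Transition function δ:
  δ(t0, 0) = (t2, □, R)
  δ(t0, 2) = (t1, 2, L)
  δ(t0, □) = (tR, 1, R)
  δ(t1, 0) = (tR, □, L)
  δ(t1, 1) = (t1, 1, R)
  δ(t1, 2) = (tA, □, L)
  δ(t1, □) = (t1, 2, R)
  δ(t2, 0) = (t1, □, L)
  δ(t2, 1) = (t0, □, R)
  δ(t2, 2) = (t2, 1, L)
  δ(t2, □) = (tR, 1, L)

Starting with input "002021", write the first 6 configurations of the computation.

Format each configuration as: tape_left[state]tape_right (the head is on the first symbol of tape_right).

Transitions applied:
Step 1: δ(t0, 0) = (t2, □, R)
Step 2: δ(t2, 0) = (t1, □, L)
Step 3: δ(t1, □) = (t1, 2, R)
Step 4: δ(t1, □) = (t1, 2, R)
Step 5: δ(t1, 2) = (tA, □, L)

The first 6 configurations are:
[t0]002021 ⊢ □[t2]02021 ⊢ [t1]□□2021 ⊢ 2[t1]□2021 ⊢ 22[t1]2021 ⊢ 2[tA]2□021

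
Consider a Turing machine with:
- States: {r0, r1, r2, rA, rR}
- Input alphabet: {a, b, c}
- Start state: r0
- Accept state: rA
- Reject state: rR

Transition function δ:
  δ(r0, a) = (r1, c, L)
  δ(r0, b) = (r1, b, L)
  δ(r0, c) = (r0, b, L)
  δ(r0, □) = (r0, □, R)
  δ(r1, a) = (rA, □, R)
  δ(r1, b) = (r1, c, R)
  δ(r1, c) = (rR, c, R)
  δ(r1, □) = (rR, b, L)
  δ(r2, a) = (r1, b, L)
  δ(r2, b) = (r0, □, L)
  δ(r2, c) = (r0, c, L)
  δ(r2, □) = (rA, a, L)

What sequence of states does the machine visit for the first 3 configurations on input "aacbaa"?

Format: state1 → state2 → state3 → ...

Execution trace:
Initial: [r0]aacbaa
Step 1: δ(r0, a) = (r1, c, L) → [r1]□cacbaa
Step 2: δ(r1, □) = (rR, b, L) → [rR]□bcacbaa

The machine reaches the reject state rR and halts.

State sequence: r0 → r1 → rR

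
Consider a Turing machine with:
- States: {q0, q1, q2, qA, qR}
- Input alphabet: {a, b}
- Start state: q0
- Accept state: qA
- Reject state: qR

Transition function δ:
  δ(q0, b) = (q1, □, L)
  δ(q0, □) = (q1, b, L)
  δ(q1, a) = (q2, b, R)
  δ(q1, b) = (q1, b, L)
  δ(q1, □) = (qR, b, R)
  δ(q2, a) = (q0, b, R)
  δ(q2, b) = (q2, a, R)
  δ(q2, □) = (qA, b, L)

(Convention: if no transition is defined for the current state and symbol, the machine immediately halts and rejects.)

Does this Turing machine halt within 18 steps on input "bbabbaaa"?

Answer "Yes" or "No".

Execution trace:
Initial: [q0]bbabbaaa
Step 1: δ(q0, b) = (q1, □, L) → [q1]□□babbaaa
Step 2: δ(q1, □) = (qR, b, R) → b[qR]□babbaaa

The machine reaches the reject state qR and halts.
The machine halted after 2 steps (within the 18-step bound).

Answer: Yes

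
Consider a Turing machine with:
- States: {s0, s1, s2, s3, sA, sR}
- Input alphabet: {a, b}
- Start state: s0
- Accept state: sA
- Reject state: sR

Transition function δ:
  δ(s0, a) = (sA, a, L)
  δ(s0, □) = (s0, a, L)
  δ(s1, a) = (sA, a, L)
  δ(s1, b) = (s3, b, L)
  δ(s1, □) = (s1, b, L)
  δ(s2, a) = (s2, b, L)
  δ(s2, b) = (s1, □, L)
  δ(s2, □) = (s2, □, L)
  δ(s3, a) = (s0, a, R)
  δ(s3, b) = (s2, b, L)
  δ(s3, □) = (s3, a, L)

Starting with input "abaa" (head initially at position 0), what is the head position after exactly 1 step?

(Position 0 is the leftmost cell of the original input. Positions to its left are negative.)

Execution trace (head position shown):
Step 0: [s0]abaa  (head at position 0)
Step 1: move left → [sA]□abaa  (head at position -1)

After 1 step, the head is at position -1.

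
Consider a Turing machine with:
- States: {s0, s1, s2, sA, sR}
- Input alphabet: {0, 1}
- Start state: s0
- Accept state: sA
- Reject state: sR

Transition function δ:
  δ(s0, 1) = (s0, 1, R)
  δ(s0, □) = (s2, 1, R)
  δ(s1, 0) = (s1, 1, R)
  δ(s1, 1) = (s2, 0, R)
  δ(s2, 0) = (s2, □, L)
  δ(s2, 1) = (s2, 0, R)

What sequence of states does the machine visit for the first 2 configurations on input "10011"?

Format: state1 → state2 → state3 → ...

Execution trace:
Initial: [s0]10011
Step 1: δ(s0, 1) = (s0, 1, R) → 1[s0]0011

No transition is defined for δ(s0, 0). By convention the machine halts and rejects.

State sequence: s0 → s0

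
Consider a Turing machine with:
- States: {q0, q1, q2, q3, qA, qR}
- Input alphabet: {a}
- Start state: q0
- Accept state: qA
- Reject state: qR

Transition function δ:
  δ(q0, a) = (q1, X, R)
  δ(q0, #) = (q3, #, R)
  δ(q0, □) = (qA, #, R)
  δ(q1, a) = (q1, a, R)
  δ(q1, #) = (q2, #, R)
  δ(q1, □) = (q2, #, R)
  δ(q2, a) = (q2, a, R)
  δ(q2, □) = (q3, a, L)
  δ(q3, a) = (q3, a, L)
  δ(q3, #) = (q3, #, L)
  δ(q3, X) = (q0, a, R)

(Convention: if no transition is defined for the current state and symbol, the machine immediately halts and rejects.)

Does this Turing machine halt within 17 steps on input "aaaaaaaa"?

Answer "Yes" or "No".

Execution trace:
Initial: [q0]aaaaaaaa
Step 1: δ(q0, a) = (q1, X, R) → X[q1]aaaaaaa
Step 2: δ(q1, a) = (q1, a, R) → Xa[q1]aaaaaa
Step 3: δ(q1, a) = (q1, a, R) → Xaa[q1]aaaaa
Step 4: δ(q1, a) = (q1, a, R) → Xaaa[q1]aaaa
Step 5: δ(q1, a) = (q1, a, R) → Xaaaa[q1]aaa
Step 6: δ(q1, a) = (q1, a, R) → Xaaaaa[q1]aa
Step 7: δ(q1, a) = (q1, a, R) → Xaaaaaa[q1]a
Step 8: δ(q1, a) = (q1, a, R) → Xaaaaaaa[q1]□
Step 9: δ(q1, □) = (q2, #, R) → Xaaaaaaa#[q2]□
Step 10: δ(q2, □) = (q3, a, L) → Xaaaaaaa[q3]#a
Step 11: δ(q3, #) = (q3, #, L) → Xaaaaaa[q3]a#a
Step 12: δ(q3, a) = (q3, a, L) → Xaaaaa[q3]aa#a
Step 13: δ(q3, a) = (q3, a, L) → Xaaaa[q3]aaa#a
Step 14: δ(q3, a) = (q3, a, L) → Xaaa[q3]aaaa#a
Step 15: δ(q3, a) = (q3, a, L) → Xaa[q3]aaaaa#a
Step 16: δ(q3, a) = (q3, a, L) → Xa[q3]aaaaaa#a
Step 17: δ(q3, a) = (q3, a, L) → X[q3]aaaaaaa#a

The machine has not reached a halting state after 17 steps.
The machine did not halt within the 17-step bound.

Answer: No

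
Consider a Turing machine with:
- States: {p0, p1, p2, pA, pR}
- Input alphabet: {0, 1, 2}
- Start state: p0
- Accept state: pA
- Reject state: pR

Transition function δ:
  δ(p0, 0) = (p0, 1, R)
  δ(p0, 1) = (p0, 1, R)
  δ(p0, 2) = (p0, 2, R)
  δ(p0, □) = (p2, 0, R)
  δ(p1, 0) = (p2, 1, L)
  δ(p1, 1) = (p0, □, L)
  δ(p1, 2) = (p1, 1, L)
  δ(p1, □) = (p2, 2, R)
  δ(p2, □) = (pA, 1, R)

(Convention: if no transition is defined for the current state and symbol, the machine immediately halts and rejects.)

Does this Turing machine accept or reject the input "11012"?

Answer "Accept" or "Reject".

Execution trace:
Initial: [p0]11012
Step 1: δ(p0, 1) = (p0, 1, R) → 1[p0]1012
Step 2: δ(p0, 1) = (p0, 1, R) → 11[p0]012
Step 3: δ(p0, 0) = (p0, 1, R) → 111[p0]12
Step 4: δ(p0, 1) = (p0, 1, R) → 1111[p0]2
Step 5: δ(p0, 2) = (p0, 2, R) → 11112[p0]□
Step 6: δ(p0, □) = (p2, 0, R) → 111120[p2]□
Step 7: δ(p2, □) = (pA, 1, R) → 1111201[pA]□

The machine reaches the accept state pA and halts.

Answer: Accept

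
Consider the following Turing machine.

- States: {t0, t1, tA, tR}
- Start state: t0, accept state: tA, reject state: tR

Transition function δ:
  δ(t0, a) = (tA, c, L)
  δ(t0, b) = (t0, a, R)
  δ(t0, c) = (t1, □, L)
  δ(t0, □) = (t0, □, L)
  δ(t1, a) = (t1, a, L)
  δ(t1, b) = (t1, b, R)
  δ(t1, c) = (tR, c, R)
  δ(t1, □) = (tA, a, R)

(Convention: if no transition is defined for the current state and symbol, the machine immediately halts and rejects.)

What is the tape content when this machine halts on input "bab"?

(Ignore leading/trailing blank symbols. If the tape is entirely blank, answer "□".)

Execution trace:
Initial: [t0]bab
Step 1: δ(t0, b) = (t0, a, R) → a[t0]ab
Step 2: δ(t0, a) = (tA, c, L) → [tA]acb

The machine reaches the accept state tA and halts.

Final tape (ignoring leading/trailing blanks): acb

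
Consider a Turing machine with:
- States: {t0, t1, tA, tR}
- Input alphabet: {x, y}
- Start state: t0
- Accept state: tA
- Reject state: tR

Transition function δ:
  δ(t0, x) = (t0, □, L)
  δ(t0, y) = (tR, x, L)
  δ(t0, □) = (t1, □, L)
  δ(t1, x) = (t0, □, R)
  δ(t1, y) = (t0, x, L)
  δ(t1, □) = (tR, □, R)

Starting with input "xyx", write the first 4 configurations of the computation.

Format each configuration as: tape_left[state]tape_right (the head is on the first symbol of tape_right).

Transitions applied:
Step 1: δ(t0, x) = (t0, □, L)
Step 2: δ(t0, □) = (t1, □, L)
Step 3: δ(t1, □) = (tR, □, R)

The first 4 configurations are:
[t0]xyx ⊢ [t0]□□yx ⊢ [t1]□□□yx ⊢ □[tR]□□yx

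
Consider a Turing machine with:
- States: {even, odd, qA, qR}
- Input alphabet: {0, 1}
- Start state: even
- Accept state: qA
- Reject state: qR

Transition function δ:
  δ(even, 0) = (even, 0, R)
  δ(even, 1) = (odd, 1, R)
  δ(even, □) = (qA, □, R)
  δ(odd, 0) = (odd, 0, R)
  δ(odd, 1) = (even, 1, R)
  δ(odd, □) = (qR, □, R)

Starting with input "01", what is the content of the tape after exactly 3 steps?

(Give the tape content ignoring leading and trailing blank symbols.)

Execution trace:
Initial: [even]01
Step 1: δ(even, 0) = (even, 0, R) → 0[even]1
Step 2: δ(even, 1) = (odd, 1, R) → 01[odd]□
Step 3: δ(odd, □) = (qR, □, R) → 01□[qR]□

The machine reaches the reject state qR and halts.

After 3 steps, the tape (ignoring leading/trailing blanks) is: 01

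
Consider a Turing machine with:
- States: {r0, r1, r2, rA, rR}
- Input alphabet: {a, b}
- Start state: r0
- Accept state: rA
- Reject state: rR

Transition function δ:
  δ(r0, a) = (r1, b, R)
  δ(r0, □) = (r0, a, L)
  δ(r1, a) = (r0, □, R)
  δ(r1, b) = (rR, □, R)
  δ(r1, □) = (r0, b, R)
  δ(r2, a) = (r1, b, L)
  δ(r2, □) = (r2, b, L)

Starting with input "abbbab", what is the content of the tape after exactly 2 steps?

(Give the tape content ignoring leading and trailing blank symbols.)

Execution trace:
Initial: [r0]abbbab
Step 1: δ(r0, a) = (r1, b, R) → b[r1]bbbab
Step 2: δ(r1, b) = (rR, □, R) → b□[rR]bbab

The machine reaches the reject state rR and halts.

After 2 steps, the tape (ignoring leading/trailing blanks) is: b□bbab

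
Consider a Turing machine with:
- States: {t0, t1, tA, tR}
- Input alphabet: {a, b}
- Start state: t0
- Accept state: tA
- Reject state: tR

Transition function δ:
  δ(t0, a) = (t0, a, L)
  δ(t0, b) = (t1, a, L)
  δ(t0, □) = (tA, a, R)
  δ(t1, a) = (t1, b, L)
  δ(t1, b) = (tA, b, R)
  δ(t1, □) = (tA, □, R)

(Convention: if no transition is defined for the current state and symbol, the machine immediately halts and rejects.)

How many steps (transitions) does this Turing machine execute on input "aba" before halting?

Execution trace:
Initial: [t0]aba
Step 1: δ(t0, a) = (t0, a, L) → [t0]□aba
Step 2: δ(t0, □) = (tA, a, R) → a[tA]aba

The machine reaches the accept state tA and halts.

The machine executed 2 steps before halting.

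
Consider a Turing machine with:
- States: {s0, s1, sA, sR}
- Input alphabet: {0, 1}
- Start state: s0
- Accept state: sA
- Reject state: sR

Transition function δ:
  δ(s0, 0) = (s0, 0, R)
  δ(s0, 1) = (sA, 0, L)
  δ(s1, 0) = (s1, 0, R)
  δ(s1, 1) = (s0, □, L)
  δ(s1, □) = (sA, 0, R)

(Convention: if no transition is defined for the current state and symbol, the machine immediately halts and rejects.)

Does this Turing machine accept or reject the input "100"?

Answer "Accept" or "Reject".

Execution trace:
Initial: [s0]100
Step 1: δ(s0, 1) = (sA, 0, L) → [sA]□000

The machine reaches the accept state sA and halts.

Answer: Accept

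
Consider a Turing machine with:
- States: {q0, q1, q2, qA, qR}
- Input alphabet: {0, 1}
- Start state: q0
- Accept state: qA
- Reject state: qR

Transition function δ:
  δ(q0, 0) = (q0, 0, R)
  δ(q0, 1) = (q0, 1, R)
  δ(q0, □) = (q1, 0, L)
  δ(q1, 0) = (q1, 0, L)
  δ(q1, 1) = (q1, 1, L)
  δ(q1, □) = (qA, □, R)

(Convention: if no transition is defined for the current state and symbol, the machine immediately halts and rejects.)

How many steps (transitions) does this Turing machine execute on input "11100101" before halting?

Execution trace:
Initial: [q0]11100101
Step 1: δ(q0, 1) = (q0, 1, R) → 1[q0]1100101
Step 2: δ(q0, 1) = (q0, 1, R) → 11[q0]100101
Step 3: δ(q0, 1) = (q0, 1, R) → 111[q0]00101
Step 4: δ(q0, 0) = (q0, 0, R) → 1110[q0]0101
Step 5: δ(q0, 0) = (q0, 0, R) → 11100[q0]101
Step 6: δ(q0, 1) = (q0, 1, R) → 111001[q0]01
Step 7: δ(q0, 0) = (q0, 0, R) → 1110010[q0]1
Step 8: δ(q0, 1) = (q0, 1, R) → 11100101[q0]□
Step 9: δ(q0, □) = (q1, 0, L) → 1110010[q1]10
Step 10: δ(q1, 1) = (q1, 1, L) → 111001[q1]010
Step 11: δ(q1, 0) = (q1, 0, L) → 11100[q1]1010
Step 12: δ(q1, 1) = (q1, 1, L) → 1110[q1]01010
Step 13: δ(q1, 0) = (q1, 0, L) → 111[q1]001010
Step 14: δ(q1, 0) = (q1, 0, L) → 11[q1]1001010
Step 15: δ(q1, 1) = (q1, 1, L) → 1[q1]11001010
Step 16: δ(q1, 1) = (q1, 1, L) → [q1]111001010
Step 17: δ(q1, 1) = (q1, 1, L) → [q1]□111001010
Step 18: δ(q1, □) = (qA, □, R) → □[qA]111001010

The machine reaches the accept state qA and halts.

The machine executed 18 steps before halting.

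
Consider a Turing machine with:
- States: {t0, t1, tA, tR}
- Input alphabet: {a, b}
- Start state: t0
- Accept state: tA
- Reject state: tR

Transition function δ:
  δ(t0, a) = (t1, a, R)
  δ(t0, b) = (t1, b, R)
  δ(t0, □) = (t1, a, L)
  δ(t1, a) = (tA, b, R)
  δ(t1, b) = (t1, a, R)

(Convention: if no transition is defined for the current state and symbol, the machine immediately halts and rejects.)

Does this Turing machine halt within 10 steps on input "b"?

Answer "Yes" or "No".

Execution trace:
Initial: [t0]b
Step 1: δ(t0, b) = (t1, b, R) → b[t1]□

No transition is defined for δ(t1, □). By convention the machine halts and rejects.
The machine halted after 1 step (within the 10-step bound).

Answer: Yes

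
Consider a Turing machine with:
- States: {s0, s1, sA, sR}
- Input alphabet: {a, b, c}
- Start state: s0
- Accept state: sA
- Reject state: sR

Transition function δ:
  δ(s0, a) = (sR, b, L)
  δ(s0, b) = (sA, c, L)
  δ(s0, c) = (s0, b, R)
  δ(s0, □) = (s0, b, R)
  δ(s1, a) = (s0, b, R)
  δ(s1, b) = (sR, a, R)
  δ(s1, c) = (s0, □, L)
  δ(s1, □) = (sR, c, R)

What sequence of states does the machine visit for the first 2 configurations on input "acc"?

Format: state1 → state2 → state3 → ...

Execution trace:
Initial: [s0]acc
Step 1: δ(s0, a) = (sR, b, L) → [sR]□bcc

The machine reaches the reject state sR and halts.

State sequence: s0 → sR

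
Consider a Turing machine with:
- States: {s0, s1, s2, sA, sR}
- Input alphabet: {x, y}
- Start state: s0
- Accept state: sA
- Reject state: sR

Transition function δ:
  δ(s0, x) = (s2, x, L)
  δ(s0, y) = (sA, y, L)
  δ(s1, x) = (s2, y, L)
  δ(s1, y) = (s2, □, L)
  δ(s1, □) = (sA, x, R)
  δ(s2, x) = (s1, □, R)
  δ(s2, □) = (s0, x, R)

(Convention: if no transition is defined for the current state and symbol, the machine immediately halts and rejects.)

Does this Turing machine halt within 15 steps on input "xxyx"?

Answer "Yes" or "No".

Execution trace:
Initial: [s0]xxyx
Step 1: δ(s0, x) = (s2, x, L) → [s2]□xxyx
Step 2: δ(s2, □) = (s0, x, R) → x[s0]xxyx
Step 3: δ(s0, x) = (s2, x, L) → [s2]xxxyx
Step 4: δ(s2, x) = (s1, □, R) → □[s1]xxyx
Step 5: δ(s1, x) = (s2, y, L) → [s2]□yxyx
Step 6: δ(s2, □) = (s0, x, R) → x[s0]yxyx
Step 7: δ(s0, y) = (sA, y, L) → [sA]xyxyx

The machine reaches the accept state sA and halts.
The machine halted after 7 steps (within the 15-step bound).

Answer: Yes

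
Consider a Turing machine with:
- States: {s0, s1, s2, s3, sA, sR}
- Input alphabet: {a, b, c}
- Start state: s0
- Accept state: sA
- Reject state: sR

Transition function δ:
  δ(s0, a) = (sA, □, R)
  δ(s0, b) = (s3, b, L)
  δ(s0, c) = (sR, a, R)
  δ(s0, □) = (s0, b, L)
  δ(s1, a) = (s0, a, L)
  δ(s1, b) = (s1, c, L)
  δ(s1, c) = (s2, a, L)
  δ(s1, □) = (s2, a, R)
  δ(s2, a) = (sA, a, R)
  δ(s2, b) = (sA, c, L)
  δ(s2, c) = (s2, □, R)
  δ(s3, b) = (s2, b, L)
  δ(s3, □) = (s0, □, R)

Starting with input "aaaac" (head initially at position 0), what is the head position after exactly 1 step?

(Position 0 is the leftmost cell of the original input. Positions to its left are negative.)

Execution trace (head position shown):
Step 0: [s0]aaaac  (head at position 0)
Step 1: move right → □[sA]aaac  (head at position 1)

After 1 step, the head is at position 1.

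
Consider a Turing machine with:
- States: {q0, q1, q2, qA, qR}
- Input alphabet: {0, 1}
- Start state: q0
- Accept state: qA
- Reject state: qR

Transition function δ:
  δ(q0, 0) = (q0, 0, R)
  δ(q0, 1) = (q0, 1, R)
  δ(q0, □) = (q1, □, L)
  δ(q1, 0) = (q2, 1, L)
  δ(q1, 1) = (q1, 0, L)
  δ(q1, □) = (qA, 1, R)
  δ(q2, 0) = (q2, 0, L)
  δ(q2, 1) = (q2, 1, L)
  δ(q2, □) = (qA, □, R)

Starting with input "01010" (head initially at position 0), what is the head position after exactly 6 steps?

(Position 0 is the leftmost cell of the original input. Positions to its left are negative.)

Execution trace (head position shown):
Step 0: [q0]01010  (head at position 0)
Step 1: move right → 0[q0]1010  (head at position 1)
Step 2: move right → 01[q0]010  (head at position 2)
Step 3: move right → 010[q0]10  (head at position 3)
Step 4: move right → 0101[q0]0  (head at position 4)
Step 5: move right → 01010[q0]□  (head at position 5)
Step 6: move left → 0101[q1]0□  (head at position 4)

After 6 steps, the head is at position 4.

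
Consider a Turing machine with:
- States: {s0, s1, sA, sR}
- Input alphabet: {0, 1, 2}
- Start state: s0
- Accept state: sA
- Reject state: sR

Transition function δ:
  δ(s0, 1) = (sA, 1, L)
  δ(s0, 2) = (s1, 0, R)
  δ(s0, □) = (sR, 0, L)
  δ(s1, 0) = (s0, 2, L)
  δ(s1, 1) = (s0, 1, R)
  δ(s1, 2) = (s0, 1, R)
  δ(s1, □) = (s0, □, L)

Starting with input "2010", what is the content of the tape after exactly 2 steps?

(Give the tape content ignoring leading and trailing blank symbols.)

Execution trace:
Initial: [s0]2010
Step 1: δ(s0, 2) = (s1, 0, R) → 0[s1]010
Step 2: δ(s1, 0) = (s0, 2, L) → [s0]0210

No transition is defined for δ(s0, 0). By convention the machine halts and rejects.

After 2 steps, the tape (ignoring leading/trailing blanks) is: 0210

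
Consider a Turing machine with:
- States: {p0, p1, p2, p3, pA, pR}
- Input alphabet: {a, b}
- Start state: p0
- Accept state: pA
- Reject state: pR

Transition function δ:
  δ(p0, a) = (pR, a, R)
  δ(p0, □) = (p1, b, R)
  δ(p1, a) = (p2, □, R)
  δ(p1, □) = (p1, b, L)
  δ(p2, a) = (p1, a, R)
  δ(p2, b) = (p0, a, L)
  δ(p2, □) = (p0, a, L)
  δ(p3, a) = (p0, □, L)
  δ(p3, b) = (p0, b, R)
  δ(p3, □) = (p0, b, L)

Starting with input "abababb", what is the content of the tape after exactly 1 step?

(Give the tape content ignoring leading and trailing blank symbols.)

Execution trace:
Initial: [p0]abababb
Step 1: δ(p0, a) = (pR, a, R) → a[pR]bababb

The machine reaches the reject state pR and halts.

After 1 step, the tape (ignoring leading/trailing blanks) is: abababb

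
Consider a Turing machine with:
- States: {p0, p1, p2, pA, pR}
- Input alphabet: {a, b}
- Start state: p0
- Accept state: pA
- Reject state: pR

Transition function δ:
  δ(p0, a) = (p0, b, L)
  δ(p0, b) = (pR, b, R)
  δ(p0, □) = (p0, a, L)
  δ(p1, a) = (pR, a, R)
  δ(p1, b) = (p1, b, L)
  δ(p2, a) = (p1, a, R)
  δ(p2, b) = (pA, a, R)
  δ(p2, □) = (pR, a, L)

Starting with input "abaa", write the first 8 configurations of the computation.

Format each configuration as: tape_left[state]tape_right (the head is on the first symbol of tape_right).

Transitions applied:
Step 1: δ(p0, a) = (p0, b, L)
Step 2: δ(p0, □) = (p0, a, L)
Step 3: δ(p0, □) = (p0, a, L)
Step 4: δ(p0, □) = (p0, a, L)
Step 5: δ(p0, □) = (p0, a, L)
Step 6: δ(p0, □) = (p0, a, L)
Step 7: δ(p0, □) = (p0, a, L)

The first 8 configurations are:
[p0]abaa ⊢ [p0]□bbaa ⊢ [p0]□abbaa ⊢ [p0]□aabbaa ⊢ [p0]□aaabbaa ⊢ [p0]□aaaabbaa ⊢ [p0]□aaaaabbaa ⊢ [p0]□aaaaaabbaa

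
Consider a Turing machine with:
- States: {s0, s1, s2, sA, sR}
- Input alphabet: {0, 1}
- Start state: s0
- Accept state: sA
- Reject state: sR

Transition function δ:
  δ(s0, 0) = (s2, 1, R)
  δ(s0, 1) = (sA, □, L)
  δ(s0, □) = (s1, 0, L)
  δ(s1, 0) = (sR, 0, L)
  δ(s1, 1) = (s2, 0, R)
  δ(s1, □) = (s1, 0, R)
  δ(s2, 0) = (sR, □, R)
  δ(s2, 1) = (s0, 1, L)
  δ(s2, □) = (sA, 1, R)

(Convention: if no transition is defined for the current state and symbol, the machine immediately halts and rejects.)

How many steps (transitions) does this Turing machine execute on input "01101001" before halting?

Execution trace:
Initial: [s0]01101001
Step 1: δ(s0, 0) = (s2, 1, R) → 1[s2]1101001
Step 2: δ(s2, 1) = (s0, 1, L) → [s0]11101001
Step 3: δ(s0, 1) = (sA, □, L) → [sA]□□1101001

The machine reaches the accept state sA and halts.

The machine executed 3 steps before halting.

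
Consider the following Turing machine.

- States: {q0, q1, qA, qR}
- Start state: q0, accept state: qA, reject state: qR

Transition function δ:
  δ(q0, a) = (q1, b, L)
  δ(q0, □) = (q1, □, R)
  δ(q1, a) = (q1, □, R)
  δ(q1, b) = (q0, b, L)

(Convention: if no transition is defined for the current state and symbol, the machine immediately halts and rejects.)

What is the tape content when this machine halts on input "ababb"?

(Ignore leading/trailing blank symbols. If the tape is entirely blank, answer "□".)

Execution trace:
Initial: [q0]ababb
Step 1: δ(q0, a) = (q1, b, L) → [q1]□bbabb

No transition is defined for δ(q1, □). By convention the machine halts and rejects.

Final tape (ignoring leading/trailing blanks): bbabb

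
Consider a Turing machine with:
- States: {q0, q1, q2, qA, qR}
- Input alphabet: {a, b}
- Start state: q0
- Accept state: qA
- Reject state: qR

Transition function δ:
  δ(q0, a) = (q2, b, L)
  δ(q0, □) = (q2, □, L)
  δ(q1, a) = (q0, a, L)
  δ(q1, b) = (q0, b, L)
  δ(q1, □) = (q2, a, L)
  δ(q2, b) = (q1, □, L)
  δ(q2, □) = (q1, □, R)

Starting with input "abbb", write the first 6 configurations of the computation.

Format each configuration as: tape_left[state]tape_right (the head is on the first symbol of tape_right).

Transitions applied:
Step 1: δ(q0, a) = (q2, b, L)
Step 2: δ(q2, □) = (q1, □, R)
Step 3: δ(q1, b) = (q0, b, L)
Step 4: δ(q0, □) = (q2, □, L)
Step 5: δ(q2, □) = (q1, □, R)

The first 6 configurations are:
[q0]abbb ⊢ [q2]□bbbb ⊢ □[q1]bbbb ⊢ [q0]□bbbb ⊢ [q2]□□bbbb ⊢ □[q1]□bbbb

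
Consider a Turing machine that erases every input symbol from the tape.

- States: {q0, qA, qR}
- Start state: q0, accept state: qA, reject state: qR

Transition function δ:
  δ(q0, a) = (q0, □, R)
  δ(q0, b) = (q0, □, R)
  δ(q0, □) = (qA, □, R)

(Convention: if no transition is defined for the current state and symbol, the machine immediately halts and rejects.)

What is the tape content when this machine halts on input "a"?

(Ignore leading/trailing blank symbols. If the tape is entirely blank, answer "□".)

Execution trace:
Initial: [q0]a
Step 1: δ(q0, a) = (q0, □, R) → □[q0]□
Step 2: δ(q0, □) = (qA, □, R) → □□[qA]□

The machine reaches the accept state qA and halts.

Final tape (ignoring leading/trailing blanks): □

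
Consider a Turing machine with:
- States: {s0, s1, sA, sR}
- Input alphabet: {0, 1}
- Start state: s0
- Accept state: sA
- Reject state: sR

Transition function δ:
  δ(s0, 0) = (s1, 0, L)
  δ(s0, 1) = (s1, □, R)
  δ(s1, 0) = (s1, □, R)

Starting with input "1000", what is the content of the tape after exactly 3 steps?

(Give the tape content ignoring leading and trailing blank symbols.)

Execution trace:
Initial: [s0]1000
Step 1: δ(s0, 1) = (s1, □, R) → □[s1]000
Step 2: δ(s1, 0) = (s1, □, R) → □□[s1]00
Step 3: δ(s1, 0) = (s1, □, R) → □□□[s1]0

After 3 steps, the tape (ignoring leading/trailing blanks) is: 0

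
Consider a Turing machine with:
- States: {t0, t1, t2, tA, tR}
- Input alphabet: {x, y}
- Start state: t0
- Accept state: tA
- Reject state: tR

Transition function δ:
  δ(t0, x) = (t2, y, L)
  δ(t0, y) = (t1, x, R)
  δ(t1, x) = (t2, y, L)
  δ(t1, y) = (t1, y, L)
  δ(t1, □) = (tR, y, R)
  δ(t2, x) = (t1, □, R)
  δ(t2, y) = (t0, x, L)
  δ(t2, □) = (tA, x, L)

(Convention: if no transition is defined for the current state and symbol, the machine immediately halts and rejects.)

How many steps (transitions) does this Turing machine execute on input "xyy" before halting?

Execution trace:
Initial: [t0]xyy
Step 1: δ(t0, x) = (t2, y, L) → [t2]□yyy
Step 2: δ(t2, □) = (tA, x, L) → [tA]□xyyy

The machine reaches the accept state tA and halts.

The machine executed 2 steps before halting.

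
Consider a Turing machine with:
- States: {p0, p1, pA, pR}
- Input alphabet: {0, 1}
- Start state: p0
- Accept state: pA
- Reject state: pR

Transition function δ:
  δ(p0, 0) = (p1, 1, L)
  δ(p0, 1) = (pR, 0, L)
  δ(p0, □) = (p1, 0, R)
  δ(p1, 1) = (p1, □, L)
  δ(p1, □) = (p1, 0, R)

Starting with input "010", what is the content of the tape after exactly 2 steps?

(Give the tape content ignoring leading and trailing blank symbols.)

Execution trace:
Initial: [p0]010
Step 1: δ(p0, 0) = (p1, 1, L) → [p1]□110
Step 2: δ(p1, □) = (p1, 0, R) → 0[p1]110

After 2 steps, the tape (ignoring leading/trailing blanks) is: 0110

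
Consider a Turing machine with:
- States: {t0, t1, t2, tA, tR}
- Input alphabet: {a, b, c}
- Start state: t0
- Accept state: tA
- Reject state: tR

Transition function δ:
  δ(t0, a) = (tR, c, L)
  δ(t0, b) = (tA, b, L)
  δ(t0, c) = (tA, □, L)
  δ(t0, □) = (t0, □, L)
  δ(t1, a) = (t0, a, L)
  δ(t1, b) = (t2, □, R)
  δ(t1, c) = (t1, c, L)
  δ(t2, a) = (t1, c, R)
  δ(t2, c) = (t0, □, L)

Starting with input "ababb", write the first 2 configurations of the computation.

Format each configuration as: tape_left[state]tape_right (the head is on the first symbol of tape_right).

Transitions applied:
Step 1: δ(t0, a) = (tR, c, L)

The first 2 configurations are:
[t0]ababb ⊢ [tR]□cbabb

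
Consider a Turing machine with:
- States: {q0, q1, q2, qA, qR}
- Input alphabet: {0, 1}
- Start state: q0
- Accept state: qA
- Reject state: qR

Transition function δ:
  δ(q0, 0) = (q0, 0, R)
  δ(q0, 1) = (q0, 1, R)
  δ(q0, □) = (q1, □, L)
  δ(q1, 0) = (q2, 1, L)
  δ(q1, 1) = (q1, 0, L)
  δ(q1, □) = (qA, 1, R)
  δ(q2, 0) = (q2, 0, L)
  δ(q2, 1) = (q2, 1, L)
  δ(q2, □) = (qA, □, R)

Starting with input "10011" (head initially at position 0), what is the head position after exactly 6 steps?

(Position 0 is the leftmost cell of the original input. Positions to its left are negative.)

Execution trace (head position shown):
Step 0: [q0]10011  (head at position 0)
Step 1: move right → 1[q0]0011  (head at position 1)
Step 2: move right → 10[q0]011  (head at position 2)
Step 3: move right → 100[q0]11  (head at position 3)
Step 4: move right → 1001[q0]1  (head at position 4)
Step 5: move right → 10011[q0]□  (head at position 5)
Step 6: move left → 1001[q1]1□  (head at position 4)

After 6 steps, the head is at position 4.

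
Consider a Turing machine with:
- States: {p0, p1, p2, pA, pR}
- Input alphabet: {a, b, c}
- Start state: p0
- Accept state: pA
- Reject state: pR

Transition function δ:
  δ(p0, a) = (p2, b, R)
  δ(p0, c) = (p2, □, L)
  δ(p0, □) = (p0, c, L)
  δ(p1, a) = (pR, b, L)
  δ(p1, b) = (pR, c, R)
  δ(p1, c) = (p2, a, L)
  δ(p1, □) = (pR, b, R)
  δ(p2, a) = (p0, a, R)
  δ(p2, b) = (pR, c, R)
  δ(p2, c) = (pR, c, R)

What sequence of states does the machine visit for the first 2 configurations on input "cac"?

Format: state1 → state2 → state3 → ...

Execution trace:
Initial: [p0]cac
Step 1: δ(p0, c) = (p2, □, L) → [p2]□□ac

No transition is defined for δ(p2, □). By convention the machine halts and rejects.

State sequence: p0 → p2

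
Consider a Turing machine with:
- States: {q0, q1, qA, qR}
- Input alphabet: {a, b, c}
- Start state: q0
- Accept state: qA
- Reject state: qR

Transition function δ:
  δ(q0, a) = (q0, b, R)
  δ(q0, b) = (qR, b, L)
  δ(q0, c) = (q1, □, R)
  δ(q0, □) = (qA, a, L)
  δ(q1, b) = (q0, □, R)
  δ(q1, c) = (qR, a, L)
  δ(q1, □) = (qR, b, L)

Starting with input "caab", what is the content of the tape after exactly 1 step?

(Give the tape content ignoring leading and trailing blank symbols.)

Execution trace:
Initial: [q0]caab
Step 1: δ(q0, c) = (q1, □, R) → □[q1]aab

No transition is defined for δ(q1, a). By convention the machine halts and rejects.

After 1 step, the tape (ignoring leading/trailing blanks) is: aab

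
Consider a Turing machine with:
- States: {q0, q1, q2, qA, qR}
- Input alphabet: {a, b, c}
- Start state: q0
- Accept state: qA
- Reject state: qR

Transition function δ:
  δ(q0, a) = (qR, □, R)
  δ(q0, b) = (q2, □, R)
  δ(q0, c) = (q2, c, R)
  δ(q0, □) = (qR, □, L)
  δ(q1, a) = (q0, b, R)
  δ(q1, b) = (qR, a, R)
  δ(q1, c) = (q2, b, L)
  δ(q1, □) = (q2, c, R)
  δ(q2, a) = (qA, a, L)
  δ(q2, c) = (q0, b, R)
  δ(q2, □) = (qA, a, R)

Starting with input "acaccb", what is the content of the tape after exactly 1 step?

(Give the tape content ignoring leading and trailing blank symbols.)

Execution trace:
Initial: [q0]acaccb
Step 1: δ(q0, a) = (qR, □, R) → □[qR]caccb

The machine reaches the reject state qR and halts.

After 1 step, the tape (ignoring leading/trailing blanks) is: caccb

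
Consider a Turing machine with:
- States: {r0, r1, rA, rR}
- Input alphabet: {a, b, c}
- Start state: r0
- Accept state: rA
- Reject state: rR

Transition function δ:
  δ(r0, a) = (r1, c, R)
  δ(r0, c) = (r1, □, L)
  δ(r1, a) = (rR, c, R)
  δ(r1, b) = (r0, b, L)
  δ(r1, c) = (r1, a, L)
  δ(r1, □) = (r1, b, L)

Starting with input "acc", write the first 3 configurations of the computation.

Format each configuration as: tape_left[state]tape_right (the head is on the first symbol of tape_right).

Transitions applied:
Step 1: δ(r0, a) = (r1, c, R)
Step 2: δ(r1, c) = (r1, a, L)

The first 3 configurations are:
[r0]acc ⊢ c[r1]cc ⊢ [r1]cac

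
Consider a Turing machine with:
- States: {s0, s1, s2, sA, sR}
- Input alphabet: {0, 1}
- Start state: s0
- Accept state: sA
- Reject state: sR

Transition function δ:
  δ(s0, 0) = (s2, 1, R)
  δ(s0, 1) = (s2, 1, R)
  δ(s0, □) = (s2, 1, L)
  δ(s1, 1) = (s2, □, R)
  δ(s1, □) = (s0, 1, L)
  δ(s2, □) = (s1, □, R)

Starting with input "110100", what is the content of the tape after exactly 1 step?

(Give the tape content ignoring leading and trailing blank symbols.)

Execution trace:
Initial: [s0]110100
Step 1: δ(s0, 1) = (s2, 1, R) → 1[s2]10100

No transition is defined for δ(s2, 1). By convention the machine halts and rejects.

After 1 step, the tape (ignoring leading/trailing blanks) is: 110100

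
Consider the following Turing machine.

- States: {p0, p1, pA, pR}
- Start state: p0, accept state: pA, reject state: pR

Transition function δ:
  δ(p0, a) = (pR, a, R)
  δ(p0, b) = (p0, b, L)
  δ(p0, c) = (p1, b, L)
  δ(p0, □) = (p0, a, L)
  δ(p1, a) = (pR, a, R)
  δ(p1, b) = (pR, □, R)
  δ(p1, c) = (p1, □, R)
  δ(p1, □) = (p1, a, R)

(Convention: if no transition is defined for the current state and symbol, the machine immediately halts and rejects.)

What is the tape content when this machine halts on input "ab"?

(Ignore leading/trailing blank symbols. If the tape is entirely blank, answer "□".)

Execution trace:
Initial: [p0]ab
Step 1: δ(p0, a) = (pR, a, R) → a[pR]b

The machine reaches the reject state pR and halts.

Final tape (ignoring leading/trailing blanks): ab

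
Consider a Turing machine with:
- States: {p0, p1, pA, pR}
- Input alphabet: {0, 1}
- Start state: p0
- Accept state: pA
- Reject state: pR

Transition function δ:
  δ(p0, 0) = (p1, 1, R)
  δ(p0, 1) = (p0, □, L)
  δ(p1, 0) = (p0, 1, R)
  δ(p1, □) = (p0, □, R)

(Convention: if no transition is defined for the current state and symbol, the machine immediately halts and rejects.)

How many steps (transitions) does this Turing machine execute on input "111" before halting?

Execution trace:
Initial: [p0]111
Step 1: δ(p0, 1) = (p0, □, L) → [p0]□□11

No transition is defined for δ(p0, □). By convention the machine halts and rejects.

The machine executed 1 step before halting.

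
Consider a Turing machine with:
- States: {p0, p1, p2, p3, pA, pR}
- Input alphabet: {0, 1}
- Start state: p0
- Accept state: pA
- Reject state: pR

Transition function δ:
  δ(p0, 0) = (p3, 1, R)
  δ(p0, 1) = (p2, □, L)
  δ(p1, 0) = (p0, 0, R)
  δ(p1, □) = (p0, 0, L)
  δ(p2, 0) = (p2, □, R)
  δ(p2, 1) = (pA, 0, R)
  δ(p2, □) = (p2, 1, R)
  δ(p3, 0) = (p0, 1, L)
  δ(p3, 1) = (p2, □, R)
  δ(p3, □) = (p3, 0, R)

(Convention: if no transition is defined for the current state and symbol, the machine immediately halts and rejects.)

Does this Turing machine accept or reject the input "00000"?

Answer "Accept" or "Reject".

Execution trace:
Initial: [p0]00000
Step 1: δ(p0, 0) = (p3, 1, R) → 1[p3]0000
Step 2: δ(p3, 0) = (p0, 1, L) → [p0]11000
Step 3: δ(p0, 1) = (p2, □, L) → [p2]□□1000
Step 4: δ(p2, □) = (p2, 1, R) → 1[p2]□1000
Step 5: δ(p2, □) = (p2, 1, R) → 11[p2]1000
Step 6: δ(p2, 1) = (pA, 0, R) → 110[pA]000

The machine reaches the accept state pA and halts.

Answer: Accept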